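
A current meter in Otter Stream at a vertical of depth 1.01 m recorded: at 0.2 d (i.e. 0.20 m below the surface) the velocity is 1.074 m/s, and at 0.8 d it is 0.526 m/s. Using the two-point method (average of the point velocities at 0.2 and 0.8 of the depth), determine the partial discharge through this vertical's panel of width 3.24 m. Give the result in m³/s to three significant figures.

2.62 m³/s

v̄ = (1.074 + 0.526) / 2 = 0.8000 m/s
q = v̄ × d × w = 0.8000 × 1.01 × 3.24 = 2.618 m³/s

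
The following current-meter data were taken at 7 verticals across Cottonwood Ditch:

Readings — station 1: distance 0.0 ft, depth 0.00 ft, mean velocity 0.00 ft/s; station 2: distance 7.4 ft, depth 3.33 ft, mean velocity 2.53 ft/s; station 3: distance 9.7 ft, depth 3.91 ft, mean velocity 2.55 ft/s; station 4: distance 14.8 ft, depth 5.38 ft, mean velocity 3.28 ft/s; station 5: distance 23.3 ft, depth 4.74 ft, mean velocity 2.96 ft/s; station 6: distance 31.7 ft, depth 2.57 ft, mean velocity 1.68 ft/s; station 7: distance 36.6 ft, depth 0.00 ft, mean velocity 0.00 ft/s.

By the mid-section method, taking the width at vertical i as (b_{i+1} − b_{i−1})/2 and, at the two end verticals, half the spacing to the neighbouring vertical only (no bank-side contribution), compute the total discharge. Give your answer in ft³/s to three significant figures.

345 ft³/s

w_2 = (9.7 − 0.0)/2 = 4.85 ft; q_2 = 2.53 × 3.33 × 4.85 = 40.86 ft³/s
w_3 = (14.8 − 7.4)/2 = 3.7 ft; q_3 = 2.55 × 3.91 × 3.7 = 36.89 ft³/s
w_4 = (23.3 − 9.7)/2 = 6.8 ft; q_4 = 3.28 × 5.38 × 6.8 = 120.0 ft³/s
w_5 = (31.7 − 14.8)/2 = 8.45 ft; q_5 = 2.96 × 4.74 × 8.45 = 118.6 ft³/s
w_6 = (36.6 − 23.3)/2 = 6.65 ft; q_6 = 1.68 × 2.57 × 6.65 = 28.71 ft³/s
Stations 1, 7 contribute zero (depth or velocity is 0).
Q = Σ qᵢ = 345.0 ft³/s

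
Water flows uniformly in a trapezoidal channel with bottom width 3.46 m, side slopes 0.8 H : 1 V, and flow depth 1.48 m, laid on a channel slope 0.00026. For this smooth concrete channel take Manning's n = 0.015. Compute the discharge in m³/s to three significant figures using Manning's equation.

A = (b + z·y)·y = (3.46 + 0.8×1.48)×1.48 = 6.873 m²
P = b + 2y√(1+z²) = 3.46 + 2×1.48×√(1+0.8²) = 7.251 m
R = A/P = 6.873/7.251 = 0.9479 m
Q = (1/n)·A·R^(2/3)·S^(1/2) = (1/0.015) × 6.873 × 0.9479^(2/3) × 0.00026^(1/2) = 7.130 m³/s

7.13 m³/s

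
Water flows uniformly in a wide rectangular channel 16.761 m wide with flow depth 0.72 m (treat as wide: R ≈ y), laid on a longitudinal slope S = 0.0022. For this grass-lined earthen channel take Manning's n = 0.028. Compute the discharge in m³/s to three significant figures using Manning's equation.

16.2 m³/s

A = b·y = 16.761 × 0.72 = 12.07 m²
Wide channel: R ≈ y = 0.72 m
Q = (1/n)·A·R^(2/3)·S^(1/2) = (1/0.028) × 12.07 × 0.7200^(2/3) × 0.0022^(1/2) = 16.24 m³/s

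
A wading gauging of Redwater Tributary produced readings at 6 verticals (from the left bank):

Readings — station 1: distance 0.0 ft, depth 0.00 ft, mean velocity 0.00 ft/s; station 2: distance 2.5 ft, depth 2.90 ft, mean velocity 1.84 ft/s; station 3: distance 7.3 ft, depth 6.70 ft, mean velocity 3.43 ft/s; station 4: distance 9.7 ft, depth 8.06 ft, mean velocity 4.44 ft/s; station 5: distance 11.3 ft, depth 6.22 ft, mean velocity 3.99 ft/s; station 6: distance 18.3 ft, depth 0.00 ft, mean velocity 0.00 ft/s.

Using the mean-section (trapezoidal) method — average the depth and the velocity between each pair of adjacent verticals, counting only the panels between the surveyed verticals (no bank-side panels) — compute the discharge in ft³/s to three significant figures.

225 ft³/s

Panel 1-2: Δb = 2.5 ft, d̄ = (0.00+2.90)/2 = 1.45, v̄ = (0.00+1.84)/2 = 0.92 → q = 2.5×1.45×0.92 = 3.335 ft³/s
Panel 2-3: Δb = 4.8 ft, d̄ = (2.90+6.70)/2 = 4.8, v̄ = (1.84+3.43)/2 = 2.635 → q = 4.8×4.8×2.635 = 60.71 ft³/s
Panel 3-4: Δb = 2.4 ft, d̄ = (6.70+8.06)/2 = 7.38, v̄ = (3.43+4.44)/2 = 3.935 → q = 2.4×7.38×3.935 = 69.70 ft³/s
Panel 4-5: Δb = 1.6 ft, d̄ = (8.06+6.22)/2 = 7.14, v̄ = (4.44+3.99)/2 = 4.215 → q = 1.6×7.14×4.215 = 48.15 ft³/s
Panel 5-6: Δb = 7 ft, d̄ = (6.22+0.00)/2 = 3.11, v̄ = (3.99+0.00)/2 = 1.995 → q = 7×3.11×1.995 = 43.43 ft³/s
Q = Σ q = 225.3 ft³/s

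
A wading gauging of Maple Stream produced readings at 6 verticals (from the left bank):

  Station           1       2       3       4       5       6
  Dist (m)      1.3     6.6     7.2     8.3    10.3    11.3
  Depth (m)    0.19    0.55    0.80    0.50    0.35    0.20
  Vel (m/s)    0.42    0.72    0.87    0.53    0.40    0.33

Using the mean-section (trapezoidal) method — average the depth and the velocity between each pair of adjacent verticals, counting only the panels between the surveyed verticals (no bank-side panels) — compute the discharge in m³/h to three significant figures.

Panel 1-2: Δb = 5.3 m, d̄ = (0.19+0.55)/2 = 0.37, v̄ = (0.42+0.72)/2 = 0.57 → q = 5.3×0.37×0.57 = 1.118 m³/s
Panel 2-3: Δb = 0.6 m, d̄ = (0.55+0.80)/2 = 0.675, v̄ = (0.72+0.87)/2 = 0.795 → q = 0.6×0.675×0.795 = 0.3220 m³/s
Panel 3-4: Δb = 1.1 m, d̄ = (0.80+0.50)/2 = 0.65, v̄ = (0.87+0.53)/2 = 0.7 → q = 1.1×0.65×0.7 = 0.5005 m³/s
Panel 4-5: Δb = 2 m, d̄ = (0.50+0.35)/2 = 0.425, v̄ = (0.53+0.40)/2 = 0.465 → q = 2×0.425×0.465 = 0.3953 m³/s
Panel 5-6: Δb = 1 m, d̄ = (0.35+0.20)/2 = 0.275, v̄ = (0.40+0.33)/2 = 0.365 → q = 1×0.275×0.365 = 0.1004 m³/s
Q = Σ q = 2.436 m³/s
= 2.436 × 3600 = 8769 m³/h

8770 m³/h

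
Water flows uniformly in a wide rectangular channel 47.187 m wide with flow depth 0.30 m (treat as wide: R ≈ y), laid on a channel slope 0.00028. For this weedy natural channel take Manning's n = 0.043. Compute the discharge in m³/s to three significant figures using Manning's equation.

A = b·y = 47.187 × 0.30 = 14.16 m²
Wide channel: R ≈ y = 0.30 m
Q = (1/n)·A·R^(2/3)·S^(1/2) = (1/0.043) × 14.16 × 0.3000^(2/3) × 0.00028^(1/2) = 2.469 m³/s

2.47 m³/s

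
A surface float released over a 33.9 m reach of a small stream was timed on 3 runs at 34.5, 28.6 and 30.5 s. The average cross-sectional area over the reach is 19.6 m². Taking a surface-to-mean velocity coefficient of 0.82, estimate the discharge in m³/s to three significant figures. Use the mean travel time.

17.5 m³/s

t̄ = (34.5 + 28.6 + 30.5) / 3 = 31.2 s
v_surface = L / t̄ = 33.9 / 31.2 = 1.087 m/s
v_mean = 0.82 × 1.087 = 0.8910 m/s
Q = A × v_mean = 19.6 × 0.8910 = 17.46 m³/s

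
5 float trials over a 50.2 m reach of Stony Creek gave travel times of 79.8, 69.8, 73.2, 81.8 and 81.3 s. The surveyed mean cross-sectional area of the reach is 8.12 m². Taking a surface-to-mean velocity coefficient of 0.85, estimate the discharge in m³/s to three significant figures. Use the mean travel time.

4.49 m³/s

t̄ = (79.8 + 69.8 + 73.2 + 81.8 + 81.3) / 5 = 77.18 s
v_surface = L / t̄ = 50.2 / 77.18 = 0.6504 m/s
v_mean = 0.85 × 0.6504 = 0.5529 m/s
Q = A × v_mean = 8.12 × 0.5529 = 4.489 m³/s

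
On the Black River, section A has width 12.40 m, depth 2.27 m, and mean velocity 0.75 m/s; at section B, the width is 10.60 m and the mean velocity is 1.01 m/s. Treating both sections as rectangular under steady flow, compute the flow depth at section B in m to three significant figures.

1.97 m

Q = A₁V₁ = (12.40×2.27) × 0.75 = 21.11 m³/s
d₂ = Q/(b₂ V₂) = 21.11/(10.60×1.01) = 1.972 m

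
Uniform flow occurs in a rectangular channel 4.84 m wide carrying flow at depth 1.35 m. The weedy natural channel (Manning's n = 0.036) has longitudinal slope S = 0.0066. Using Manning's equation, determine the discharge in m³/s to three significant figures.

13.4 m³/s

A = b·y = 4.84 × 1.35 = 6.534 m²
P = b + 2y = 4.84 + 2×1.35 = 7.540 m
R = A/P = 6.534/7.540 = 0.8666 m
Q = (1/n)·A·R^(2/3)·S^(1/2) = (1/0.036) × 6.534 × 0.8666^(2/3) × 0.0066^(1/2) = 13.40 m³/s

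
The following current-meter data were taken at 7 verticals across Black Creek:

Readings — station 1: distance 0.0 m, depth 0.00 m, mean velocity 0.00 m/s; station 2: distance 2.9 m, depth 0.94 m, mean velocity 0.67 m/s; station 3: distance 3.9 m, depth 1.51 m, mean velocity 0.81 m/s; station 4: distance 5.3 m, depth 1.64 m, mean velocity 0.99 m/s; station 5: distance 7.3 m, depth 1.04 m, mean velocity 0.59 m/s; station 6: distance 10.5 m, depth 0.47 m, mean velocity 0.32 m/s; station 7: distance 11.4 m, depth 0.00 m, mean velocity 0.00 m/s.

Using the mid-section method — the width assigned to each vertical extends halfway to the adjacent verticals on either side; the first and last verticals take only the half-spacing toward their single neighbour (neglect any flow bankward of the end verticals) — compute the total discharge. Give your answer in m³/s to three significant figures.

7.36 m³/s

w_2 = (3.9 − 0.0)/2 = 1.95 m; q_2 = 0.67 × 0.94 × 1.95 = 1.228 m³/s
w_3 = (5.3 − 2.9)/2 = 1.2 m; q_3 = 0.81 × 1.51 × 1.2 = 1.468 m³/s
w_4 = (7.3 − 3.9)/2 = 1.7 m; q_4 = 0.99 × 1.64 × 1.7 = 2.760 m³/s
w_5 = (10.5 − 5.3)/2 = 2.6 m; q_5 = 0.59 × 1.04 × 2.6 = 1.595 m³/s
w_6 = (11.4 − 7.3)/2 = 2.05 m; q_6 = 0.32 × 0.47 × 2.05 = 0.3083 m³/s
Stations 1, 7 contribute zero (depth or velocity is 0).
Q = Σ qᵢ = 7.360 m³/s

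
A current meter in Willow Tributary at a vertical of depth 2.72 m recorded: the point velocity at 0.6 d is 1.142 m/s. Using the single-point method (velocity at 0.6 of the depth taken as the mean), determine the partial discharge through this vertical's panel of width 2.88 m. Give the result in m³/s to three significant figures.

v̄ = v₀.₆ = 1.142 m/s
q = v̄ × d × w = 1.142 × 2.72 × 2.88 = 8.946 m³/s

8.95 m³/s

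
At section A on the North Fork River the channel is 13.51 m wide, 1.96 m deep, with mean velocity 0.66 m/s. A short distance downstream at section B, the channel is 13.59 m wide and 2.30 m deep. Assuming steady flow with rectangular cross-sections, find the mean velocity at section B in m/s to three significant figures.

Q = A₁V₁ = (13.51×1.96) × 0.66 = 17.48 m³/s
A₂ = 13.59 × 2.30 = 31.26 m²
V₂ = Q/A₂ = 17.48/31.26 = 0.5591 m/s

0.559 m/s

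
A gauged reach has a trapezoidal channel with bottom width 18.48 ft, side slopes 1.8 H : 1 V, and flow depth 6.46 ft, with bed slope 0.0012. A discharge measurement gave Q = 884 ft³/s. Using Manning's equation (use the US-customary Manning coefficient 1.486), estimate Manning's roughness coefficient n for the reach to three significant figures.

0.0300

A = (b + z·y)·y = (18.48 + 1.8×6.46)×6.46 = 194.5 ft²
P = b + 2y√(1+z²) = 18.48 + 2×6.46×√(1+1.8²) = 45.08 ft
R = A/P = 194.5/45.08 = 4.314 ft
n = (1.486/Q)·A·R^(2/3)·S^(1/2) = (1.486/884) × 194.5 × 2.650 × 0.03464 = 0.03001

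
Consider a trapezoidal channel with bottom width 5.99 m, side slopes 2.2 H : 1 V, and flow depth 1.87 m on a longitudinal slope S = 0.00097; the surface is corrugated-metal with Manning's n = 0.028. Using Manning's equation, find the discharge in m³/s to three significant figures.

24.5 m³/s

A = (b + z·y)·y = (5.99 + 2.2×1.87)×1.87 = 18.89 m²
P = b + 2y√(1+z²) = 5.99 + 2×1.87×√(1+2.2²) = 15.03 m
R = A/P = 18.89/15.03 = 1.257 m
Q = (1/n)·A·R^(2/3)·S^(1/2) = (1/0.028) × 18.89 × 1.257^(2/3) × 0.00097^(1/2) = 24.48 m³/s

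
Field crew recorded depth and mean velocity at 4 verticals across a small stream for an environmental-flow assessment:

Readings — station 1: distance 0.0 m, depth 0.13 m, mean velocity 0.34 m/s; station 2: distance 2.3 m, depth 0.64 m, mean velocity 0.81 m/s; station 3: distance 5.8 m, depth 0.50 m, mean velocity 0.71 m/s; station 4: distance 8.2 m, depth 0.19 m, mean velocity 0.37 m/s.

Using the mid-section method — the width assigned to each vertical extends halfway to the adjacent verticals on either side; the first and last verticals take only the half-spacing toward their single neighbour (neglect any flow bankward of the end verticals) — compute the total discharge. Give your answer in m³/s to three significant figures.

2.69 m³/s

w_1 = (2.3 − 0.0)/2 = 1.15 m; q_1 = 0.34 × 0.13 × 1.15 = 0.05083 m³/s
w_2 = (5.8 − 0.0)/2 = 2.9 m; q_2 = 0.81 × 0.64 × 2.9 = 1.503 m³/s
w_3 = (8.2 − 2.3)/2 = 2.95 m; q_3 = 0.71 × 0.50 × 2.95 = 1.047 m³/s
w_4 = (8.2 − 5.8)/2 = 1.2 m; q_4 = 0.37 × 0.19 × 1.2 = 0.08436 m³/s
Q = Σ qᵢ = 2.686 m³/s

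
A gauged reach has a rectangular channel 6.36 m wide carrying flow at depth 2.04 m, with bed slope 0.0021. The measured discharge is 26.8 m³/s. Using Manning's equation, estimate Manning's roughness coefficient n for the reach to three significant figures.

A = b·y = 6.36 × 2.04 = 12.97 m²
P = b + 2y = 6.36 + 2×2.04 = 10.44 m
R = A/P = 12.97/10.44 = 1.243 m
n = (1/Q)·A·R^(2/3)·S^(1/2) = (1/26.8) × 12.97 × 1.156 × 0.04583 = 0.02564

0.0256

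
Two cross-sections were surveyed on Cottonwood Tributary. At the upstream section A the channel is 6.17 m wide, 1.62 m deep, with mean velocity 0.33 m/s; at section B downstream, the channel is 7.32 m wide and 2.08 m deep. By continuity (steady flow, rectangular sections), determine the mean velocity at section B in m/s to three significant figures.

Q = A₁V₁ = (6.17×1.62) × 0.33 = 3.298 m³/s
A₂ = 7.32 × 2.08 = 15.23 m²
V₂ = Q/A₂ = 3.298/15.23 = 0.2166 m/s

0.217 m/s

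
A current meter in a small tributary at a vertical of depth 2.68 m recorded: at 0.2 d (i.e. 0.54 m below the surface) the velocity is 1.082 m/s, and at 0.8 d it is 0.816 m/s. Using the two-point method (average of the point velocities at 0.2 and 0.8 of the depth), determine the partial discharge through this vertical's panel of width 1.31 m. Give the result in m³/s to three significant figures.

v̄ = (1.082 + 0.816) / 2 = 0.9490 m/s
q = v̄ × d × w = 0.9490 × 2.68 × 1.31 = 3.332 m³/s

3.33 m³/s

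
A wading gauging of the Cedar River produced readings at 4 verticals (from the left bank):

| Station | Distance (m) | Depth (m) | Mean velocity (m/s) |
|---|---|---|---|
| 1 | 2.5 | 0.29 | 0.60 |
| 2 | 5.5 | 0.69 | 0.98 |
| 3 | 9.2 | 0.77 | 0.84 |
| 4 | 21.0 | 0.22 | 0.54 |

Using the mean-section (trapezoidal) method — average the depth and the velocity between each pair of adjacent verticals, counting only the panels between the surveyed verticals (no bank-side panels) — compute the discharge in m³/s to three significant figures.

Panel 1-2: Δb = 3 m, d̄ = (0.29+0.69)/2 = 0.49, v̄ = (0.60+0.98)/2 = 0.79 → q = 3×0.49×0.79 = 1.161 m³/s
Panel 2-3: Δb = 3.7 m, d̄ = (0.69+0.77)/2 = 0.73, v̄ = (0.98+0.84)/2 = 0.91 → q = 3.7×0.73×0.91 = 2.458 m³/s
Panel 3-4: Δb = 11.8 m, d̄ = (0.77+0.22)/2 = 0.495, v̄ = (0.84+0.54)/2 = 0.69 → q = 11.8×0.495×0.69 = 4.030 m³/s
Q = Σ q = 7.650 m³/s

7.65 m³/s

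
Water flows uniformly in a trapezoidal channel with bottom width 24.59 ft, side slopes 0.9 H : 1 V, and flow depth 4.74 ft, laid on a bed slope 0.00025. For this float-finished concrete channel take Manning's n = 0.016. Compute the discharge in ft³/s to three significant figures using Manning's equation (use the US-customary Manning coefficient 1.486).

477 ft³/s

A = (b + z·y)·y = (24.59 + 0.9×4.74)×4.74 = 136.8 ft²
P = b + 2y√(1+z²) = 24.59 + 2×4.74×√(1+0.9²) = 37.34 ft
R = A/P = 136.8/37.34 = 3.663 ft
Q = (1.486/n)·A·R^(2/3)·S^(1/2) = (1.486/0.016) × 136.8 × 3.663^(2/3) × 0.00025^(1/2) = 477.2 ft³/s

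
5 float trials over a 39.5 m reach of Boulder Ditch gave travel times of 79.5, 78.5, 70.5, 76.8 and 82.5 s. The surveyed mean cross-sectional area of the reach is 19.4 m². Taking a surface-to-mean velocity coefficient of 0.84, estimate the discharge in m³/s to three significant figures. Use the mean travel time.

8.30 m³/s

t̄ = (79.5 + 78.5 + 70.5 + 76.8 + 82.5) / 5 = 77.56 s
v_surface = L / t̄ = 39.5 / 77.56 = 0.5093 m/s
v_mean = 0.84 × 0.5093 = 0.4278 m/s
Q = A × v_mean = 19.4 × 0.4278 = 8.299 m³/s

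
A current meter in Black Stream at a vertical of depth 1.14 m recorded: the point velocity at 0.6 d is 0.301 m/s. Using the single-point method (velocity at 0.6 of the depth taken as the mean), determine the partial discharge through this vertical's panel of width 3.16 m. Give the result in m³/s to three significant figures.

1.08 m³/s

v̄ = v₀.₆ = 0.301 m/s
q = v̄ × d × w = 0.3010 × 1.14 × 3.16 = 1.084 m³/s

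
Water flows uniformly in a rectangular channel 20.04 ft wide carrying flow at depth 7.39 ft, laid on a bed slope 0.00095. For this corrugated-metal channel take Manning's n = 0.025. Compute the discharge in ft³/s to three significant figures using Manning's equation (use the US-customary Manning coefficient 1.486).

A = b·y = 20.04 × 7.39 = 148.1 ft²
P = b + 2y = 20.04 + 2×7.39 = 34.82 ft
R = A/P = 148.1/34.82 = 4.253 ft
Q = (1.486/n)·A·R^(2/3)·S^(1/2) = (1.486/0.025) × 148.1 × 4.253^(2/3) × 0.00095^(1/2) = 712.2 ft³/s

712 ft³/s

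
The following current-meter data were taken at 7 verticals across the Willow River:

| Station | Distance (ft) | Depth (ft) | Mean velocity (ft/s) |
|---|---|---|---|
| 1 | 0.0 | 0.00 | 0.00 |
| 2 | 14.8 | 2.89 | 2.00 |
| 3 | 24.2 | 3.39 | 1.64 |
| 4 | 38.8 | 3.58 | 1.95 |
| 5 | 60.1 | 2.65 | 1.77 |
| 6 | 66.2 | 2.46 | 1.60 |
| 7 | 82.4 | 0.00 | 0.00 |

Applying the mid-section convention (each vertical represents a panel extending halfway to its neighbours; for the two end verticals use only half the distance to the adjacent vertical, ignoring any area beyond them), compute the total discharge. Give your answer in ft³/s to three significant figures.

w_2 = (24.2 − 0.0)/2 = 12.1 ft; q_2 = 2.00 × 2.89 × 12.1 = 69.94 ft³/s
w_3 = (38.8 − 14.8)/2 = 12 ft; q_3 = 1.64 × 3.39 × 12 = 66.72 ft³/s
w_4 = (60.1 − 24.2)/2 = 17.95 ft; q_4 = 1.95 × 3.58 × 17.95 = 125.3 ft³/s
w_5 = (66.2 − 38.8)/2 = 13.7 ft; q_5 = 1.77 × 2.65 × 13.7 = 64.26 ft³/s
w_6 = (82.4 − 60.1)/2 = 11.15 ft; q_6 = 1.60 × 2.46 × 11.15 = 43.89 ft³/s
Stations 1, 7 contribute zero (depth or velocity is 0).
Q = Σ qᵢ = 370.1 ft³/s

370 ft³/s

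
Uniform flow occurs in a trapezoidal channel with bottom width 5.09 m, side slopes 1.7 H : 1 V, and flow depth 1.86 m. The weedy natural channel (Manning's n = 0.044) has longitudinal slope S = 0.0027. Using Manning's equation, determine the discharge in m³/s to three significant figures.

A = (b + z·y)·y = (5.09 + 1.7×1.86)×1.86 = 15.35 m²
P = b + 2y√(1+z²) = 5.09 + 2×1.86×√(1+1.7²) = 12.43 m
R = A/P = 15.35/12.43 = 1.235 m
Q = (1/n)·A·R^(2/3)·S^(1/2) = (1/0.044) × 15.35 × 1.235^(2/3) × 0.0027^(1/2) = 20.87 m³/s

20.9 m³/s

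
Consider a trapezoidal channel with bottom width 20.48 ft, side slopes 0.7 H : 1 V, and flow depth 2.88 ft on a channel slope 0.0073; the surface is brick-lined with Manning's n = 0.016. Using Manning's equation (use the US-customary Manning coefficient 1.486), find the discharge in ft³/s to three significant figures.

A = (b + z·y)·y = (20.48 + 0.7×2.88)×2.88 = 64.79 ft²
P = b + 2y√(1+z²) = 20.48 + 2×2.88×√(1+0.7²) = 27.51 ft
R = A/P = 64.79/27.51 = 2.355 ft
Q = (1.486/n)·A·R^(2/3)·S^(1/2) = (1.486/0.016) × 64.79 × 2.355^(2/3) × 0.0073^(1/2) = 910.0 ft³/s

910 ft³/s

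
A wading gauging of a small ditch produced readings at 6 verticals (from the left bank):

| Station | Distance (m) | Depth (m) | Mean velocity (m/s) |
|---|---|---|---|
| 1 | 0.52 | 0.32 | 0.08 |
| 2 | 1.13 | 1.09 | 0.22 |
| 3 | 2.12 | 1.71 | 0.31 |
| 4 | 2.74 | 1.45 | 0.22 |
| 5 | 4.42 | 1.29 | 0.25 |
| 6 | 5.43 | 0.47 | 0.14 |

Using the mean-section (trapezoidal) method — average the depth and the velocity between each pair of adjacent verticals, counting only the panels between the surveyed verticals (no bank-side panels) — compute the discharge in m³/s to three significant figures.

Panel 1-2: Δb = 0.61 m, d̄ = (0.32+1.09)/2 = 0.705, v̄ = (0.08+0.22)/2 = 0.15 → q = 0.61×0.705×0.15 = 0.06451 m³/s
Panel 2-3: Δb = 0.99 m, d̄ = (1.09+1.71)/2 = 1.4, v̄ = (0.22+0.31)/2 = 0.265 → q = 0.99×1.4×0.265 = 0.3673 m³/s
Panel 3-4: Δb = 0.62 m, d̄ = (1.71+1.45)/2 = 1.58, v̄ = (0.31+0.22)/2 = 0.265 → q = 0.62×1.58×0.265 = 0.2596 m³/s
Panel 4-5: Δb = 1.68 m, d̄ = (1.45+1.29)/2 = 1.37, v̄ = (0.22+0.25)/2 = 0.235 → q = 1.68×1.37×0.235 = 0.5409 m³/s
Panel 5-6: Δb = 1.01 m, d̄ = (1.29+0.47)/2 = 0.88, v̄ = (0.25+0.14)/2 = 0.195 → q = 1.01×0.88×0.195 = 0.1733 m³/s
Q = Σ q = 1.406 m³/s

1.41 m³/s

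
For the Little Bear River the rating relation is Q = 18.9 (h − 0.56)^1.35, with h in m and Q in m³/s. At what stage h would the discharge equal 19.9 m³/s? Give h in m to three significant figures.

1.60 m

h − h₀ = (Q/C)^(1/b) = (19.9/18.9)^(1/1.35) = 1.039 m
h = 0.56 + 1.039 = 1.599 m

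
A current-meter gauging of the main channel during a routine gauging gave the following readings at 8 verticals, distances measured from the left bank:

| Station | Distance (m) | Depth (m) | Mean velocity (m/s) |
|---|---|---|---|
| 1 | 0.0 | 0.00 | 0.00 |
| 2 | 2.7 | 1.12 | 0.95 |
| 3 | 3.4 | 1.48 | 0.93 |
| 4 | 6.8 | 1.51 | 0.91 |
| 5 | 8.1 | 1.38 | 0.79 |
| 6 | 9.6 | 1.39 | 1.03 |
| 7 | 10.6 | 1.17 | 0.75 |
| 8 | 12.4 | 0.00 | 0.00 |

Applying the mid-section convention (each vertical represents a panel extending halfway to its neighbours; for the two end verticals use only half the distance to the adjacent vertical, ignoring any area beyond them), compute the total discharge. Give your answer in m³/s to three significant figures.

12.4 m³/s

w_2 = (3.4 − 0.0)/2 = 1.7 m; q_2 = 0.95 × 1.12 × 1.7 = 1.809 m³/s
w_3 = (6.8 − 2.7)/2 = 2.05 m; q_3 = 0.93 × 1.48 × 2.05 = 2.822 m³/s
w_4 = (8.1 − 3.4)/2 = 2.35 m; q_4 = 0.91 × 1.51 × 2.35 = 3.229 m³/s
w_5 = (9.6 − 6.8)/2 = 1.4 m; q_5 = 0.79 × 1.38 × 1.4 = 1.526 m³/s
w_6 = (10.6 − 8.1)/2 = 1.25 m; q_6 = 1.03 × 1.39 × 1.25 = 1.790 m³/s
w_7 = (12.4 − 9.6)/2 = 1.4 m; q_7 = 0.75 × 1.17 × 1.4 = 1.229 m³/s
Stations 1, 8 contribute zero (depth or velocity is 0).
Q = Σ qᵢ = 12.40 m³/s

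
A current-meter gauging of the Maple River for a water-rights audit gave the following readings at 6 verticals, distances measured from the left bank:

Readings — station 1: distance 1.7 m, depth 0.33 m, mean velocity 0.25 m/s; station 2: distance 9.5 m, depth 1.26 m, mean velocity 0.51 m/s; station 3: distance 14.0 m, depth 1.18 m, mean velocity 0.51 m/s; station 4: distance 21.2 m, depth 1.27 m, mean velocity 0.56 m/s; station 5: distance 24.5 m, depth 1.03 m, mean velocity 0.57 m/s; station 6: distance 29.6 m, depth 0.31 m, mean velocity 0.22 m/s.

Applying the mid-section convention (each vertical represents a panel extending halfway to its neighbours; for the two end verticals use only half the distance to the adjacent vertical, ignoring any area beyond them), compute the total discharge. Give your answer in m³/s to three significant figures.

w_1 = (9.5 − 1.7)/2 = 3.9 m; q_1 = 0.25 × 0.33 × 3.9 = 0.3218 m³/s
w_2 = (14.0 − 1.7)/2 = 6.15 m; q_2 = 0.51 × 1.26 × 6.15 = 3.952 m³/s
w_3 = (21.2 − 9.5)/2 = 5.85 m; q_3 = 0.51 × 1.18 × 5.85 = 3.521 m³/s
w_4 = (24.5 − 14.0)/2 = 5.25 m; q_4 = 0.56 × 1.27 × 5.25 = 3.734 m³/s
w_5 = (29.6 − 21.2)/2 = 4.2 m; q_5 = 0.57 × 1.03 × 4.2 = 2.466 m³/s
w_6 = (29.6 − 24.5)/2 = 2.55 m; q_6 = 0.22 × 0.31 × 2.55 = 0.1739 m³/s
Q = Σ qᵢ = 14.17 m³/s

14.2 m³/s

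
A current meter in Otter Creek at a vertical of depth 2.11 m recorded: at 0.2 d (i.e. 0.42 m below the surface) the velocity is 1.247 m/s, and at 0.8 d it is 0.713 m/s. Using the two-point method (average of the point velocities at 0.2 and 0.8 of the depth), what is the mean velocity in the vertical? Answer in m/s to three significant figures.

v̄ = (1.247 + 0.713) / 2 = 0.9800 m/s

0.980 m/s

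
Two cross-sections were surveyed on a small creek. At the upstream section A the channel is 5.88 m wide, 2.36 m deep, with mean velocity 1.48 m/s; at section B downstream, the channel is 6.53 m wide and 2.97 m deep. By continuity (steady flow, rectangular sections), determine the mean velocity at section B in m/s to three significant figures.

1.06 m/s

Q = A₁V₁ = (5.88×2.36) × 1.48 = 20.54 m³/s
A₂ = 6.53 × 2.97 = 19.39 m²
V₂ = Q/A₂ = 20.54/19.39 = 1.059 m/s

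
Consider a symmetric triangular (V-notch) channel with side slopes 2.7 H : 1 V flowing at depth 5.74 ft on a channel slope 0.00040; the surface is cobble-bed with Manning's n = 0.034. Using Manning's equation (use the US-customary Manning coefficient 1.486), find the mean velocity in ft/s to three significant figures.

1.69 ft/s

A = z·y² = 2.7×5.74² = 88.96 ft²
P = 2y√(1+z²) = 2×5.74×√(1+2.7²) = 33.05 ft
R = A/P = 88.96/33.05 = 2.691 ft
Q = (1.486/n)·A·R^(2/3)·S^(1/2) = (1.486/0.034) × 88.96 × 2.691^(2/3) × 0.00040^(1/2) = 150.5 ft³/s
V = Q/A = 150.5/88.96 = 1.691 ft/s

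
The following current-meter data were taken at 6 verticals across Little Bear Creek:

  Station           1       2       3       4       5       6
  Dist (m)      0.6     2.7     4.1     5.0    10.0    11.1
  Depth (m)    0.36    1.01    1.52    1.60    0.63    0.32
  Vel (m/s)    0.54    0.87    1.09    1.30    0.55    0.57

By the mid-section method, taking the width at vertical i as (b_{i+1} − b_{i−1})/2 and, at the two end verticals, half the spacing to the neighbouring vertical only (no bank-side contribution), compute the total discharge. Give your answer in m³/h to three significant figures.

39400 m³/h

w_1 = (2.7 − 0.6)/2 = 1.05 m; q_1 = 0.54 × 0.36 × 1.05 = 0.2041 m³/s
w_2 = (4.1 − 0.6)/2 = 1.75 m; q_2 = 0.87 × 1.01 × 1.75 = 1.538 m³/s
w_3 = (5.0 − 2.7)/2 = 1.15 m; q_3 = 1.09 × 1.52 × 1.15 = 1.905 m³/s
w_4 = (10.0 − 4.1)/2 = 2.95 m; q_4 = 1.30 × 1.60 × 2.95 = 6.136 m³/s
w_5 = (11.1 − 5.0)/2 = 3.05 m; q_5 = 0.55 × 0.63 × 3.05 = 1.057 m³/s
w_6 = (11.1 − 10.0)/2 = 0.55 m; q_6 = 0.57 × 0.32 × 0.55 = 0.1003 m³/s
Q = Σ qᵢ = 10.94 m³/s
= 10.94 × 3600 = 39390 m³/h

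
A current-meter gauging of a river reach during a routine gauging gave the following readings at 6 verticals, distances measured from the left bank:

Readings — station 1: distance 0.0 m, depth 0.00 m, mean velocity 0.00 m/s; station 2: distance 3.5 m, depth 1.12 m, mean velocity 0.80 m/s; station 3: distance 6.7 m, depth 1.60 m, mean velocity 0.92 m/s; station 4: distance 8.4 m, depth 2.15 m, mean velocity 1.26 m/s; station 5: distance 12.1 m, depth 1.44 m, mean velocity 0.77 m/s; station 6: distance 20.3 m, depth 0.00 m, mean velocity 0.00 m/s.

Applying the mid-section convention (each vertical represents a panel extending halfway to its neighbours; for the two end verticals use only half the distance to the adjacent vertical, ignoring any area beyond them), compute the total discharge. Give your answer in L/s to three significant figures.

w_2 = (6.7 − 0.0)/2 = 3.35 m; q_2 = 0.80 × 1.12 × 3.35 = 3.002 m³/s
w_3 = (8.4 − 3.5)/2 = 2.45 m; q_3 = 0.92 × 1.60 × 2.45 = 3.606 m³/s
w_4 = (12.1 − 6.7)/2 = 2.7 m; q_4 = 1.26 × 2.15 × 2.7 = 7.314 m³/s
w_5 = (20.3 − 8.4)/2 = 5.95 m; q_5 = 0.77 × 1.44 × 5.95 = 6.597 m³/s
Stations 1, 6 contribute zero (depth or velocity is 0).
Q = Σ qᵢ = 20.52 m³/s
= 20.52 × 1000 = 20520 L/s

20500 L/s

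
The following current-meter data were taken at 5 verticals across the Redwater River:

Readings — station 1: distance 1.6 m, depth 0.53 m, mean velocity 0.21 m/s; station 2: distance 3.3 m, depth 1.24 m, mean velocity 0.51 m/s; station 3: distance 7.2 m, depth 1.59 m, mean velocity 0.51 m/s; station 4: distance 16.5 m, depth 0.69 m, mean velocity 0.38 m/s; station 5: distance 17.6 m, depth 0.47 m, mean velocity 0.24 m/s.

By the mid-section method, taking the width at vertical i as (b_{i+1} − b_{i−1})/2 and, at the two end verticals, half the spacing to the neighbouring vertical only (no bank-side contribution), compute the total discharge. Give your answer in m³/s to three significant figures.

w_1 = (3.3 − 1.6)/2 = 0.85 m; q_1 = 0.21 × 0.53 × 0.85 = 0.09461 m³/s
w_2 = (7.2 − 1.6)/2 = 2.8 m; q_2 = 0.51 × 1.24 × 2.8 = 1.771 m³/s
w_3 = (16.5 − 3.3)/2 = 6.6 m; q_3 = 0.51 × 1.59 × 6.6 = 5.352 m³/s
w_4 = (17.6 − 7.2)/2 = 5.2 m; q_4 = 0.38 × 0.69 × 5.2 = 1.363 m³/s
w_5 = (17.6 − 16.5)/2 = 0.55 m; q_5 = 0.24 × 0.47 × 0.55 = 0.06204 m³/s
Q = Σ qᵢ = 8.643 m³/s

8.64 m³/s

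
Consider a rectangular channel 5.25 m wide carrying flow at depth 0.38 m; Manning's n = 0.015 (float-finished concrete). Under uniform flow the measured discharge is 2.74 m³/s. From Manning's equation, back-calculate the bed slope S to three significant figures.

A = b·y = 5.25 × 0.38 = 1.995 m²
P = b + 2y = 5.25 + 2×0.38 = 6.010 m
R = A/P = 1.995/6.010 = 0.3319 m
S = (Q·n / (1·A·R^(2/3)))² = (2.74×0.015 / (1×1.995×0.4794))² = 0.001847

0.00185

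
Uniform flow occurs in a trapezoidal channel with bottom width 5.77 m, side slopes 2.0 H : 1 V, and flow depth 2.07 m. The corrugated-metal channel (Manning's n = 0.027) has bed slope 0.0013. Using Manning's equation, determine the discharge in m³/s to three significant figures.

33.7 m³/s

A = (b + z·y)·y = (5.77 + 2.0×2.07)×2.07 = 20.51 m²
P = b + 2y√(1+z²) = 5.77 + 2×2.07×√(1+2.0²) = 15.03 m
R = A/P = 20.51/15.03 = 1.365 m
Q = (1/n)·A·R^(2/3)·S^(1/2) = (1/0.027) × 20.51 × 1.365^(2/3) × 0.0013^(1/2) = 33.71 m³/s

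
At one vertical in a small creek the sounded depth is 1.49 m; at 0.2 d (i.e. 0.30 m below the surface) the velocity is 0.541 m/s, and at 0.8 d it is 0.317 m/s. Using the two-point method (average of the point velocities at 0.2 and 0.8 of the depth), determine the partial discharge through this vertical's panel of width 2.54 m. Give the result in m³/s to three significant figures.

v̄ = (0.541 + 0.317) / 2 = 0.4290 m/s
q = v̄ × d × w = 0.4290 × 1.49 × 2.54 = 1.624 m³/s

1.62 m³/s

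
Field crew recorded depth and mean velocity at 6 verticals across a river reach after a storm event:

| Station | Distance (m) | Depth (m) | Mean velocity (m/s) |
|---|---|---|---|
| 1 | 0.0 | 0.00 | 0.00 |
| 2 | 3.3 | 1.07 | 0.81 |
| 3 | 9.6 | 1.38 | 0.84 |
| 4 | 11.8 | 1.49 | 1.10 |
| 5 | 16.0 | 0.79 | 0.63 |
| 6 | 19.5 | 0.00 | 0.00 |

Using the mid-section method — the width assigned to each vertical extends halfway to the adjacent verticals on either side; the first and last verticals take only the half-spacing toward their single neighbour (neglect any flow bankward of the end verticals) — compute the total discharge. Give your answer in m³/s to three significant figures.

w_2 = (9.6 − 0.0)/2 = 4.8 m; q_2 = 0.81 × 1.07 × 4.8 = 4.160 m³/s
w_3 = (11.8 − 3.3)/2 = 4.25 m; q_3 = 0.84 × 1.38 × 4.25 = 4.927 m³/s
w_4 = (16.0 − 9.6)/2 = 3.2 m; q_4 = 1.10 × 1.49 × 3.2 = 5.245 m³/s
w_5 = (19.5 − 11.8)/2 = 3.85 m; q_5 = 0.63 × 0.79 × 3.85 = 1.916 m³/s
Stations 1, 6 contribute zero (depth or velocity is 0).
Q = Σ qᵢ = 16.25 m³/s

16.2 m³/s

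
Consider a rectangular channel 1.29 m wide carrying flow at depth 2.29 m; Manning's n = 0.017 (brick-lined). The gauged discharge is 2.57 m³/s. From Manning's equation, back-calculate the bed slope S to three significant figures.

A = b·y = 1.29 × 2.29 = 2.954 m²
P = b + 2y = 1.29 + 2×2.29 = 5.870 m
R = A/P = 2.954/5.870 = 0.5033 m
S = (Q·n / (1·A·R^(2/3)))² = (2.57×0.017 / (1×2.954×0.6327))² = 0.0005464

0.000546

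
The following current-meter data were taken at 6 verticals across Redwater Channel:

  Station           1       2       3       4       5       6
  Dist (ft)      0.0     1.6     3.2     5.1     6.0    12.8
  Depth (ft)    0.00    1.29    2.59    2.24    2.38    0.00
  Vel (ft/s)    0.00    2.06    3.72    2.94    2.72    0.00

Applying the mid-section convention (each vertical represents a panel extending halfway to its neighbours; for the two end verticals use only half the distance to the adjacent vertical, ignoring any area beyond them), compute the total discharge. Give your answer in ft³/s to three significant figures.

55.3 ft³/s

w_2 = (3.2 − 0.0)/2 = 1.6 ft; q_2 = 2.06 × 1.29 × 1.6 = 4.252 ft³/s
w_3 = (5.1 − 1.6)/2 = 1.75 ft; q_3 = 3.72 × 2.59 × 1.75 = 16.86 ft³/s
w_4 = (6.0 − 3.2)/2 = 1.4 ft; q_4 = 2.94 × 2.24 × 1.4 = 9.220 ft³/s
w_5 = (12.8 − 5.1)/2 = 3.85 ft; q_5 = 2.72 × 2.38 × 3.85 = 24.92 ft³/s
Stations 1, 6 contribute zero (depth or velocity is 0).
Q = Σ qᵢ = 55.26 ft³/s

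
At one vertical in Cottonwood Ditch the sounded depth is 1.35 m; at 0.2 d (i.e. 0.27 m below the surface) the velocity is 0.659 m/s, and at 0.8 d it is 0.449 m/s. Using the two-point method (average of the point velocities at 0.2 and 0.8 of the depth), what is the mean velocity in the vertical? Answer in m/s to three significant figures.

v̄ = (0.659 + 0.449) / 2 = 0.5540 m/s

0.554 m/s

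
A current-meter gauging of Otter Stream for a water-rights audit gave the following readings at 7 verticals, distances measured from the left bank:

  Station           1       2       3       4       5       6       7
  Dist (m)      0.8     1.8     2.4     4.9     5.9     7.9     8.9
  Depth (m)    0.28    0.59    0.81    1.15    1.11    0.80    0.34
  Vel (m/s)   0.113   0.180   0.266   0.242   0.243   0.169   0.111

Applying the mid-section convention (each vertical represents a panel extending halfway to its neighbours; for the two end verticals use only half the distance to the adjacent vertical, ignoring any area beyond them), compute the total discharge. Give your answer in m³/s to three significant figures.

1.55 m³/s

w_1 = (1.8 − 0.8)/2 = 0.5 m; q_1 = 0.113 × 0.28 × 0.5 = 0.01582 m³/s
w_2 = (2.4 − 0.8)/2 = 0.8 m; q_2 = 0.180 × 0.59 × 0.8 = 0.08496 m³/s
w_3 = (4.9 − 1.8)/2 = 1.55 m; q_3 = 0.266 × 0.81 × 1.55 = 0.3340 m³/s
w_4 = (5.9 − 2.4)/2 = 1.75 m; q_4 = 0.242 × 1.15 × 1.75 = 0.4870 m³/s
w_5 = (7.9 − 4.9)/2 = 1.5 m; q_5 = 0.243 × 1.11 × 1.5 = 0.4046 m³/s
w_6 = (8.9 − 5.9)/2 = 1.5 m; q_6 = 0.169 × 0.80 × 1.5 = 0.2028 m³/s
w_7 = (8.9 − 7.9)/2 = 0.5 m; q_7 = 0.111 × 0.34 × 0.5 = 0.01887 m³/s
Q = Σ qᵢ = 1.548 m³/s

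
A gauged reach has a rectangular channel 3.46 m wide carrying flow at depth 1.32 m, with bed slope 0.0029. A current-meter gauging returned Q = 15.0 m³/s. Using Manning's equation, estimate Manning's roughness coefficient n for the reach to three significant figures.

0.0135

A = b·y = 3.46 × 1.32 = 4.567 m²
P = b + 2y = 3.46 + 2×1.32 = 6.100 m
R = A/P = 4.567/6.100 = 0.7487 m
n = (1/Q)·A·R^(2/3)·S^(1/2) = (1/15.0) × 4.567 × 0.8245 × 0.05385 = 0.01352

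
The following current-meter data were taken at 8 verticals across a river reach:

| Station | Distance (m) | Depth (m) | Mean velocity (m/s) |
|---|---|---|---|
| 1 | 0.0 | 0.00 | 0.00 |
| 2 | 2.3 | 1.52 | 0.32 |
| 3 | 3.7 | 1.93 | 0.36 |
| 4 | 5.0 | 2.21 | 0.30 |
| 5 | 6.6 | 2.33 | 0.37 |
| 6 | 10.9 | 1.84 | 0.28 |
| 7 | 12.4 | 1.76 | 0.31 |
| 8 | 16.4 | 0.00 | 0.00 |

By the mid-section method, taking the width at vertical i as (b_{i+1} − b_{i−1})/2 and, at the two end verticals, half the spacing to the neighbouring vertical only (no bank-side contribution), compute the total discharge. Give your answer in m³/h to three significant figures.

w_2 = (3.7 − 0.0)/2 = 1.85 m; q_2 = 0.32 × 1.52 × 1.85 = 0.8998 m³/s
w_3 = (5.0 − 2.3)/2 = 1.35 m; q_3 = 0.36 × 1.93 × 1.35 = 0.9380 m³/s
w_4 = (6.6 − 3.7)/2 = 1.45 m; q_4 = 0.30 × 2.21 × 1.45 = 0.9614 m³/s
w_5 = (10.9 − 5.0)/2 = 2.95 m; q_5 = 0.37 × 2.33 × 2.95 = 2.543 m³/s
w_6 = (12.4 − 6.6)/2 = 2.9 m; q_6 = 0.28 × 1.84 × 2.9 = 1.494 m³/s
w_7 = (16.4 − 10.9)/2 = 2.75 m; q_7 = 0.31 × 1.76 × 2.75 = 1.500 m³/s
Stations 1, 8 contribute zero (depth or velocity is 0).
Q = Σ qᵢ = 8.337 m³/s
= 8.337 × 3600 = 30010 m³/h

30000 m³/h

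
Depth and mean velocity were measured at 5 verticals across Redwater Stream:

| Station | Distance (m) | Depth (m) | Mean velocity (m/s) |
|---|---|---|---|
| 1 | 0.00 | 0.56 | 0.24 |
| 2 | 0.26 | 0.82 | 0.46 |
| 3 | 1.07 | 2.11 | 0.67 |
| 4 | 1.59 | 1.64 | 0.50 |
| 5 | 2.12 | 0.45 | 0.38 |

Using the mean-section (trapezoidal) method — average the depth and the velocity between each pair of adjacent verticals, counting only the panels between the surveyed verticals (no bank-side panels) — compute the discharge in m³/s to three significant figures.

1.55 m³/s

Panel 1-2: Δb = 0.26 m, d̄ = (0.56+0.82)/2 = 0.69, v̄ = (0.24+0.46)/2 = 0.35 → q = 0.26×0.69×0.35 = 0.06279 m³/s
Panel 2-3: Δb = 0.81 m, d̄ = (0.82+2.11)/2 = 1.465, v̄ = (0.46+0.67)/2 = 0.565 → q = 0.81×1.465×0.565 = 0.6705 m³/s
Panel 3-4: Δb = 0.52 m, d̄ = (2.11+1.64)/2 = 1.875, v̄ = (0.67+0.50)/2 = 0.585 → q = 0.52×1.875×0.585 = 0.5704 m³/s
Panel 4-5: Δb = 0.53 m, d̄ = (1.64+0.45)/2 = 1.045, v̄ = (0.50+0.38)/2 = 0.44 → q = 0.53×1.045×0.44 = 0.2437 m³/s
Q = Σ q = 1.547 m³/s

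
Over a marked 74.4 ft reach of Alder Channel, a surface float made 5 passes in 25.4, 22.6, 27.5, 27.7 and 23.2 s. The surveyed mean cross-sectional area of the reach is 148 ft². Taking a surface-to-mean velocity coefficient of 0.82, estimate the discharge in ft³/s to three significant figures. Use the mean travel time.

t̄ = (25.4 + 22.6 + 27.5 + 27.7 + 23.2) / 5 = 25.28 s
v_surface = L / t̄ = 74.4 / 25.28 = 2.943 ft/s
v_mean = 0.82 × 2.943 = 2.413 ft/s
Q = A × v_mean = 148 × 2.413 = 357.2 ft³/s

357 ft³/s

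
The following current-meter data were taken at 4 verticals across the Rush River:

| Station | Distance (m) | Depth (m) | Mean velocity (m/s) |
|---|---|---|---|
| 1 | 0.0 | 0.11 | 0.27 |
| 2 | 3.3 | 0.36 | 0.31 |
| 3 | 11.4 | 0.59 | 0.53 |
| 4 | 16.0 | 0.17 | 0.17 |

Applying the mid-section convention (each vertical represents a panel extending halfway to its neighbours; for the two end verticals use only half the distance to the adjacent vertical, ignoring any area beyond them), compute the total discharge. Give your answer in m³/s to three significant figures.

w_1 = (3.3 − 0.0)/2 = 1.65 m; q_1 = 0.27 × 0.11 × 1.65 = 0.04901 m³/s
w_2 = (11.4 − 0.0)/2 = 5.7 m; q_2 = 0.31 × 0.36 × 5.7 = 0.6361 m³/s
w_3 = (16.0 − 3.3)/2 = 6.35 m; q_3 = 0.53 × 0.59 × 6.35 = 1.986 m³/s
w_4 = (16.0 − 11.4)/2 = 2.3 m; q_4 = 0.17 × 0.17 × 2.3 = 0.06647 m³/s
Q = Σ qᵢ = 2.737 m³/s

2.74 m³/s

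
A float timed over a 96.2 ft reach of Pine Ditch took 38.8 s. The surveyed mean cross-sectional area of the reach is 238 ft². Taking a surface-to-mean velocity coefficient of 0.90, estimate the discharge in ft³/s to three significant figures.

v_surface = L / t̄ = 96.2 / 38.8 = 2.479 ft/s
v_mean = 0.90 × 2.479 = 2.231 ft/s
Q = A × v_mean = 238 × 2.231 = 531.1 ft³/s

531 ft³/s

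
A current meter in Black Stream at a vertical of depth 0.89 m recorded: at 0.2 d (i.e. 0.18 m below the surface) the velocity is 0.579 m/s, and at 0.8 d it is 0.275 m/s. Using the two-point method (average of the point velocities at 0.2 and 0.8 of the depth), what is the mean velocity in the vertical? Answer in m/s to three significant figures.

0.427 m/s

v̄ = (0.579 + 0.275) / 2 = 0.4270 m/s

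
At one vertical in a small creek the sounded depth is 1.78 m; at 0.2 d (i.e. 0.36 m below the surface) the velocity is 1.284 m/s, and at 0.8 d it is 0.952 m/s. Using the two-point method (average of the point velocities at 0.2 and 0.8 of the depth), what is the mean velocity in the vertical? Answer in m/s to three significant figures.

1.12 m/s

v̄ = (1.284 + 0.952) / 2 = 1.118 m/s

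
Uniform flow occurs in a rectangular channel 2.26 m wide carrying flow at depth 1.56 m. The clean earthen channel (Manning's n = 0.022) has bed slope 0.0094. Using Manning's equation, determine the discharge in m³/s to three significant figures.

11.7 m³/s

A = b·y = 2.26 × 1.56 = 3.526 m²
P = b + 2y = 2.26 + 2×1.56 = 5.380 m
R = A/P = 3.526/5.380 = 0.6553 m
Q = (1/n)·A·R^(2/3)·S^(1/2) = (1/0.022) × 3.526 × 0.6553^(2/3) × 0.0094^(1/2) = 11.72 m³/s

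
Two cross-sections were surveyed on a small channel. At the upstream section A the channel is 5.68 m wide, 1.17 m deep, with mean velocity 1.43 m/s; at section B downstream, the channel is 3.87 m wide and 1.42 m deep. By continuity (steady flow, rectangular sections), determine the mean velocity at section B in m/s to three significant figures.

1.73 m/s

Q = A₁V₁ = (5.68×1.17) × 1.43 = 9.503 m³/s
A₂ = 3.87 × 1.42 = 5.495 m²
V₂ = Q/A₂ = 9.503/5.495 = 1.729 m/s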